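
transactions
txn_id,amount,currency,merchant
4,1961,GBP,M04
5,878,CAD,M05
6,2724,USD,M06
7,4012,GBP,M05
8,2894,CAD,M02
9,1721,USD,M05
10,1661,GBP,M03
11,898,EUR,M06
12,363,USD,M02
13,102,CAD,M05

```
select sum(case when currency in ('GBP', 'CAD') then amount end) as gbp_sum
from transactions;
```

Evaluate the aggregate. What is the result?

11508

txn_id=4: ✓ → 1961
txn_id=5: ✓ → 878
txn_id=6: ✗
txn_id=7: ✓ → 4012
txn_id=8: ✓ → 2894
txn_id=9: ✗
txn_id=10: ✓ → 1661
txn_id=11: ✗
txn_id=12: ✗
txn_id=13: ✓ → 102
gbp_sum = 1961 + 878 + 4012 + 2894 + 1661 + 102 = 11508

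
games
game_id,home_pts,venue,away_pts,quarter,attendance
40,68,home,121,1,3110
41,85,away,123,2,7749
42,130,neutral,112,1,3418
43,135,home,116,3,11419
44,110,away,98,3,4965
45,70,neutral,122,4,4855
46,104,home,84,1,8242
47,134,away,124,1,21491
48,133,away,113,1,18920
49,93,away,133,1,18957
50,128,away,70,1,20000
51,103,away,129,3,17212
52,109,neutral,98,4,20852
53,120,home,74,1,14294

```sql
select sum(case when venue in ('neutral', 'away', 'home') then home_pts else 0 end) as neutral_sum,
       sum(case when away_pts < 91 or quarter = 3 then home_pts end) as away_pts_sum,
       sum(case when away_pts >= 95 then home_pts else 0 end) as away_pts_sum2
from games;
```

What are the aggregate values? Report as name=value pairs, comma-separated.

[neutral_sum: venue in ('neutral', 'away', 'home')]
game_id=40: ✓ → 68
game_id=41: ✓ → 85
game_id=42: ✓ → 130
game_id=43: ✓ → 135
game_id=44: ✓ → 110
game_id=45: ✓ → 70
game_id=46: ✓ → 104
game_id=47: ✓ → 134
game_id=48: ✓ → 133
game_id=49: ✓ → 93
game_id=50: ✓ → 128
game_id=51: ✓ → 103
game_id=52: ✓ → 109
game_id=53: ✓ → 120
neutral_sum = 68 + 85 + 130 + 135 + 110 + 70 + 104 + 134 + 133 + 93 + 128 + 103 + 109 + 120 = 1522
—
[away_pts_sum: away_pts < 91 or quarter = 3]
game_id=40: ✗
game_id=41: ✗
game_id=42: ✗
game_id=43: ✓ → 135
game_id=44: ✓ → 110
game_id=45: ✗
game_id=46: ✓ → 104
game_id=47: ✗
game_id=48: ✗
game_id=49: ✗
game_id=50: ✓ → 128
game_id=51: ✓ → 103
game_id=52: ✗
game_id=53: ✓ → 120
away_pts_sum = 135 + 110 + 104 + 128 + 103 + 120 = 700
—
[away_pts_sum2: away_pts >= 95]
game_id=40: ✓ → 68
game_id=41: ✓ → 85
game_id=42: ✓ → 130
game_id=43: ✓ → 135
game_id=44: ✓ → 110
game_id=45: ✓ → 70
game_id=46: ✗
game_id=47: ✓ → 134
game_id=48: ✓ → 133
game_id=49: ✓ → 93
game_id=50: ✗
game_id=51: ✓ → 103
game_id=52: ✓ → 109
game_id=53: ✗
away_pts_sum2 = 68 + 85 + 130 + 135 + 110 + 70 + 134 + 133 + 93 + 103 + 109 = 1170

neutral_sum=1522, away_pts_sum=700, away_pts_sum2=1170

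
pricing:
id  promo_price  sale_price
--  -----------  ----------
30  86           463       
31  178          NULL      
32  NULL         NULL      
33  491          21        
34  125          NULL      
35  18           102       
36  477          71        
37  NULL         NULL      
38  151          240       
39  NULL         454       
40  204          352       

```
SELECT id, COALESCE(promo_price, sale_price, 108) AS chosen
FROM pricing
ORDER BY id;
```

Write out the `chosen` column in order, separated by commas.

id=30: promo_price=86 → 86
id=31: promo_price=178 → 178
id=32: promo_price=NULL, sale_price=NULL, → literal 108 → 108
id=33: promo_price=491 → 491
id=34: promo_price=125 → 125
id=35: promo_price=18 → 18
id=36: promo_price=477 → 477
id=37: promo_price=NULL, sale_price=NULL, → literal 108 → 108
id=38: promo_price=151 → 151
id=39: promo_price=NULL, sale_price=454 → 454
id=40: promo_price=204 → 204

86, 178, 108, 491, 125, 18, 477, 108, 151, 454, 204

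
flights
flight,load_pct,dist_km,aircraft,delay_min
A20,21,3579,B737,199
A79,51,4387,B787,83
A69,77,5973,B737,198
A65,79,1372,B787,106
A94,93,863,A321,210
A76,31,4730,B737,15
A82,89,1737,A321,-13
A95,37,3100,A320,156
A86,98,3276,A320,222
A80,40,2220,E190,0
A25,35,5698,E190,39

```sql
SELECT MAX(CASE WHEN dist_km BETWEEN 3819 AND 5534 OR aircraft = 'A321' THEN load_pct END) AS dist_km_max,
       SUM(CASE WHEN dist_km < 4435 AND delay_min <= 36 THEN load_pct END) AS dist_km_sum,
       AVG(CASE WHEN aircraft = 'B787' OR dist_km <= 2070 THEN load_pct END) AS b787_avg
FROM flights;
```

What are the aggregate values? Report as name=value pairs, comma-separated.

dist_km_max=93, dist_km_sum=129, b787_avg=78

[dist_km_max: dist_km BETWEEN 3819 AND 5534 OR aircraft = 'A321']
flight=A20: ✗
flight=A79: ✓ → 51
flight=A69: ✗
flight=A65: ✗
flight=A94: ✓ → 93
flight=A76: ✓ → 31
flight=A82: ✓ → 89
flight=A95: ✗
flight=A86: ✗
flight=A80: ✗
flight=A25: ✗
dist_km_max = MAX(51, 93, 31, 89) = 93
—
[dist_km_sum: dist_km < 4435 AND delay_min <= 36]
flight=A20: ✗
flight=A79: ✗
flight=A69: ✗
flight=A65: ✗
flight=A94: ✗
flight=A76: ✗
flight=A82: ✓ → 89
flight=A95: ✗
flight=A86: ✗
flight=A80: ✓ → 40
flight=A25: ✗
dist_km_sum = 89 + 40 = 129
—
[b787_avg: aircraft = 'B787' OR dist_km <= 2070]
flight=A20: ✗
flight=A79: ✓ → 51
flight=A69: ✗
flight=A65: ✓ → 79
flight=A94: ✓ → 93
flight=A76: ✗
flight=A82: ✓ → 89
flight=A95: ✗
flight=A86: ✗
flight=A80: ✗
flight=A25: ✗
b787_avg = (51 + 79 + 93 + 89) / 4 = 78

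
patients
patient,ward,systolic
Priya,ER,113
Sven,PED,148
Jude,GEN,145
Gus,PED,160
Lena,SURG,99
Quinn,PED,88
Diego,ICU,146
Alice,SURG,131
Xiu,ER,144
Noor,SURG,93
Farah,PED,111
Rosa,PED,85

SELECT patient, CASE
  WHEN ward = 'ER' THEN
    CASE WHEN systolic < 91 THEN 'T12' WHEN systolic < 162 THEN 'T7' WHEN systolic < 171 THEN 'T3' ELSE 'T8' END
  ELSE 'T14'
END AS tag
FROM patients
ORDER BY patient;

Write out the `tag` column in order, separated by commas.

patient=Alice: ward='SURG' → outer ELSE → T14
patient=Diego: ward='ICU' → outer ELSE → T14
patient=Farah: ward='PED' → outer ELSE → T14
patient=Gus: ward='PED' → outer ELSE → T14
patient=Jude: ward='GEN' → outer ELSE → T14
patient=Lena: ward='SURG' → outer ELSE → T14
patient=Noor: ward='SURG' → outer ELSE → T14
patient=Priya: ward='ER' → inner[systolic < 162] → T7
patient=Quinn: ward='PED' → outer ELSE → T14
patient=Rosa: ward='PED' → outer ELSE → T14
patient=Sven: ward='PED' → outer ELSE → T14
patient=Xiu: ward='ER' → inner[systolic < 162] → T7

T14, T14, T14, T14, T14, T14, T14, T7, T14, T14, T14, T7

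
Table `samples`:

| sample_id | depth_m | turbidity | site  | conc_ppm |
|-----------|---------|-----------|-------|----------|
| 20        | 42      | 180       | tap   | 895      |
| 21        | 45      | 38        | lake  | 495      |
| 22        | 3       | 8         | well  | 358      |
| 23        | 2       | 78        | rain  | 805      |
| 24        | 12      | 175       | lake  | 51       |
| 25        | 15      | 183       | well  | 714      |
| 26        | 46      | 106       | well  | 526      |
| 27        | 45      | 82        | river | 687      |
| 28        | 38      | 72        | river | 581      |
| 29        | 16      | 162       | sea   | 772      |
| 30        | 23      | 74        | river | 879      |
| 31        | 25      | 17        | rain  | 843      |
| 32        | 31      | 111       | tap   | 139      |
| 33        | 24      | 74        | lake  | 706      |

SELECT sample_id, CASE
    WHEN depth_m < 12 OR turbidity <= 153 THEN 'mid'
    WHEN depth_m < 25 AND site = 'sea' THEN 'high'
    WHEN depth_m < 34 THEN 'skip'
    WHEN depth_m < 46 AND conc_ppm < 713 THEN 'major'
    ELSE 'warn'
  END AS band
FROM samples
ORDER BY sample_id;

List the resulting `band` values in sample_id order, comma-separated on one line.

sample_id=20: ELSE → warn
sample_id=21: depth_m < 12 OR turbidity <= 153 → mid
sample_id=22: depth_m < 12 OR turbidity <= 153 → mid
sample_id=23: depth_m < 12 OR turbidity <= 153 → mid
sample_id=24: depth_m < 34 → skip
sample_id=25: depth_m < 34 → skip
sample_id=26: depth_m < 12 OR turbidity <= 153 → mid
sample_id=27: depth_m < 12 OR turbidity <= 153 → mid
sample_id=28: depth_m < 12 OR turbidity <= 153 → mid
sample_id=29: depth_m < 25 AND site = 'sea' → high
sample_id=30: depth_m < 12 OR turbidity <= 153 → mid
sample_id=31: depth_m < 12 OR turbidity <= 153 → mid
sample_id=32: depth_m < 12 OR turbidity <= 153 → mid
sample_id=33: depth_m < 12 OR turbidity <= 153 → mid

warn, mid, mid, mid, skip, skip, mid, mid, mid, high, mid, mid, mid, mid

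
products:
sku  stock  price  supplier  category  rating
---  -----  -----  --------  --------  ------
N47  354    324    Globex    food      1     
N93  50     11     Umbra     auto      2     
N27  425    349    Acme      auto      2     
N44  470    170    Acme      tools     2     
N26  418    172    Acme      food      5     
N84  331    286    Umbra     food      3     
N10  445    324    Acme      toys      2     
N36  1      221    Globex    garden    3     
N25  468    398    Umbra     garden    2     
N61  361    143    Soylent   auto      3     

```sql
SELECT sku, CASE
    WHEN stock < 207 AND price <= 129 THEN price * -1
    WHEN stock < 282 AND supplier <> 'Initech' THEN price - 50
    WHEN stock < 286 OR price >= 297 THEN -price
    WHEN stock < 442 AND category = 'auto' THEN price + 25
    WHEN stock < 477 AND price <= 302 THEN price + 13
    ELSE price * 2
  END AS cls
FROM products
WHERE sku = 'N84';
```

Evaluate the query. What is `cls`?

299

sku = N84: stock=331, price=286, supplier=Umbra, category=food, rating=3.
stock < 207 AND price <= 129 → false
stock < 282 AND supplier <> 'Initech' → false
stock < 286 OR price >= 297 → false
stock < 442 AND category = 'auto' → false
stock < 477 AND price <= 302 → true → 299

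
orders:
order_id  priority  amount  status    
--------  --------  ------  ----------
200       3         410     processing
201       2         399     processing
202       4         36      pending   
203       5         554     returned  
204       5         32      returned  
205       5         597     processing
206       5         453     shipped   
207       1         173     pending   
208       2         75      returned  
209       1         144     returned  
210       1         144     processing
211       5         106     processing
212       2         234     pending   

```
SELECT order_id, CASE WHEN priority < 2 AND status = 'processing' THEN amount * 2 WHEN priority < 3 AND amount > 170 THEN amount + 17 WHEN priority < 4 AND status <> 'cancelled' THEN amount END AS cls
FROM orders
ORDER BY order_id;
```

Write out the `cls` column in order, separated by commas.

order_id=200: priority < 4 AND status <> 'cancelled' → 410
order_id=201: priority < 3 AND amount > 170 → 416
order_id=202: (no match → NULL) → NULL
order_id=203: (no match → NULL) → NULL
order_id=204: (no match → NULL) → NULL
order_id=205: (no match → NULL) → NULL
order_id=206: (no match → NULL) → NULL
order_id=207: priority < 3 AND amount > 170 → 190
order_id=208: priority < 4 AND status <> 'cancelled' → 75
order_id=209: priority < 4 AND status <> 'cancelled' → 144
order_id=210: priority < 2 AND status = 'processing' → 288
order_id=211: (no match → NULL) → NULL
order_id=212: priority < 3 AND amount > 170 → 251

410, 416, NULL, NULL, NULL, NULL, NULL, 190, 75, 144, 288, NULL, 251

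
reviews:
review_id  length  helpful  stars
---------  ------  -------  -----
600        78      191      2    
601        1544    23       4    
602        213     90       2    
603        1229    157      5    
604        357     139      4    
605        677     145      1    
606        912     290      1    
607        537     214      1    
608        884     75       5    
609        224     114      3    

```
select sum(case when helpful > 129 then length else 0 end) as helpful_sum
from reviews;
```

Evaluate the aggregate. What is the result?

3790

review_id=600: ✓ → 78
review_id=601: ✗
review_id=602: ✗
review_id=603: ✓ → 1229
review_id=604: ✓ → 357
review_id=605: ✓ → 677
review_id=606: ✓ → 912
review_id=607: ✓ → 537
review_id=608: ✗
review_id=609: ✗
helpful_sum = 78 + 1229 + 357 + 677 + 912 + 537 = 3790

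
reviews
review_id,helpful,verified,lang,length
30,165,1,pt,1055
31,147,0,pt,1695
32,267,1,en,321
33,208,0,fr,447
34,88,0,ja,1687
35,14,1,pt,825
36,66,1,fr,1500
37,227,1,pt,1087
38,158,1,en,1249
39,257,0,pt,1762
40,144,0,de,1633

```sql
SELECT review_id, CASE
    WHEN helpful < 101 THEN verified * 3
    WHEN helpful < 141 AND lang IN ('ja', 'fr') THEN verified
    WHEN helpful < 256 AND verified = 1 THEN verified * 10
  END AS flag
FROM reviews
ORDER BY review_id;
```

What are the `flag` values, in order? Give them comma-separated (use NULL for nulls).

10, NULL, NULL, NULL, 0, 3, 3, 10, 10, NULL, NULL

review_id=30: helpful < 256 AND verified = 1 → 10
review_id=31: (no match → NULL) → NULL
review_id=32: (no match → NULL) → NULL
review_id=33: (no match → NULL) → NULL
review_id=34: helpful < 101 → 0
review_id=35: helpful < 101 → 3
review_id=36: helpful < 101 → 3
review_id=37: helpful < 256 AND verified = 1 → 10
review_id=38: helpful < 256 AND verified = 1 → 10
review_id=39: (no match → NULL) → NULL
review_id=40: (no match → NULL) → NULL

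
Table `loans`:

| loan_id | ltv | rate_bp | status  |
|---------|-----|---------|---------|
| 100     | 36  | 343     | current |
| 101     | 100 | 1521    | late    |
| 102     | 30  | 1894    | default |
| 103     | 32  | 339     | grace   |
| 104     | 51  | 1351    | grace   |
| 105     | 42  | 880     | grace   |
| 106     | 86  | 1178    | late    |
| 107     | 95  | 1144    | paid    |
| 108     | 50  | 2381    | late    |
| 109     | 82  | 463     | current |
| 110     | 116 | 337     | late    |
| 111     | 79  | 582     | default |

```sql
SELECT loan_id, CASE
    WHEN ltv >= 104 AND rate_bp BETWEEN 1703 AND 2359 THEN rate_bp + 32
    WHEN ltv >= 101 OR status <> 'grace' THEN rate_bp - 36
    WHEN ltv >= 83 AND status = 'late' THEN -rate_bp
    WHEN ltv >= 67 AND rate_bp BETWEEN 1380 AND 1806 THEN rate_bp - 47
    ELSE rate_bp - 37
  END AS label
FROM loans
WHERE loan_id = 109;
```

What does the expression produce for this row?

loan_id = 109: ltv=82, rate_bp=463, status=current.
ltv >= 104 AND rate_bp BETWEEN 1703 AND 2359 → false
ltv >= 101 OR status <> 'grace' → true → 427

427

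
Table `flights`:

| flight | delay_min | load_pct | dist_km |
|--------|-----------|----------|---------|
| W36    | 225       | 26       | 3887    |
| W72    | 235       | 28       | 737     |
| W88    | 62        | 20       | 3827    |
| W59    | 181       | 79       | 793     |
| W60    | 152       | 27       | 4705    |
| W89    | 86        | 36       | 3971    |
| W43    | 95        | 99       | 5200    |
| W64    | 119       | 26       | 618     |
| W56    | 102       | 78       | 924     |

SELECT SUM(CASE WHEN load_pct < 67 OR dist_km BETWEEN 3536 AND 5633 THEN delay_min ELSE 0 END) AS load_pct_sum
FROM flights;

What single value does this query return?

974

flight=W36: ✓ → 225
flight=W72: ✓ → 235
flight=W88: ✓ → 62
flight=W59: ✗
flight=W60: ✓ → 152
flight=W89: ✓ → 86
flight=W43: ✓ → 95
flight=W64: ✓ → 119
flight=W56: ✗
load_pct_sum = 225 + 235 + 62 + 152 + 86 + 95 + 119 = 974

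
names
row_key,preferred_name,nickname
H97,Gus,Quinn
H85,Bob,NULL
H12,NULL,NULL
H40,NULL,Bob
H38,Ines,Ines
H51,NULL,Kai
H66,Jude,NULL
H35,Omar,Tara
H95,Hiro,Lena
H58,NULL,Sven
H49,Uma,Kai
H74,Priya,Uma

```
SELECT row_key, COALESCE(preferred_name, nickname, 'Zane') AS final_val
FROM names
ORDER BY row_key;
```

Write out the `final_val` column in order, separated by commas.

Zane, Omar, Ines, Bob, Uma, Kai, Sven, Jude, Priya, Bob, Hiro, Gus

row_key=H12: preferred_name=NULL, nickname=NULL, → literal Zane → Zane
row_key=H35: preferred_name=Omar → Omar
row_key=H38: preferred_name=Ines → Ines
row_key=H40: preferred_name=NULL, nickname=Bob → Bob
row_key=H49: preferred_name=Uma → Uma
row_key=H51: preferred_name=NULL, nickname=Kai → Kai
row_key=H58: preferred_name=NULL, nickname=Sven → Sven
row_key=H66: preferred_name=Jude → Jude
row_key=H74: preferred_name=Priya → Priya
row_key=H85: preferred_name=Bob → Bob
row_key=H95: preferred_name=Hiro → Hiro
row_key=H97: preferred_name=Gus → Gus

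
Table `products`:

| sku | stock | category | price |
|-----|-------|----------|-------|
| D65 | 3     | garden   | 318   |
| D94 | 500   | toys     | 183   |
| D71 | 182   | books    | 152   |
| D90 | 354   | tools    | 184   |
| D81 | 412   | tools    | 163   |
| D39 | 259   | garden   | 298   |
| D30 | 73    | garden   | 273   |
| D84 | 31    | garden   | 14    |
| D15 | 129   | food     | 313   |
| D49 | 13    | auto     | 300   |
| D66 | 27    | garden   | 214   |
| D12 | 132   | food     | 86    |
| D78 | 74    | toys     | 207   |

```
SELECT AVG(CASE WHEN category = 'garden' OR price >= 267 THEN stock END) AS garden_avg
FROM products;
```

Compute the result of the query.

sku=D65: ✓ → 3
sku=D94: ✗
sku=D71: ✗
sku=D90: ✗
sku=D81: ✗
sku=D39: ✓ → 259
sku=D30: ✓ → 73
sku=D84: ✓ → 31
sku=D15: ✓ → 129
sku=D49: ✓ → 13
sku=D66: ✓ → 27
sku=D12: ✗
sku=D78: ✗
garden_avg = (3 + 259 + 73 + 31 + 129 + 13 + 27) / 7 = 76.4285714286

76.4285714286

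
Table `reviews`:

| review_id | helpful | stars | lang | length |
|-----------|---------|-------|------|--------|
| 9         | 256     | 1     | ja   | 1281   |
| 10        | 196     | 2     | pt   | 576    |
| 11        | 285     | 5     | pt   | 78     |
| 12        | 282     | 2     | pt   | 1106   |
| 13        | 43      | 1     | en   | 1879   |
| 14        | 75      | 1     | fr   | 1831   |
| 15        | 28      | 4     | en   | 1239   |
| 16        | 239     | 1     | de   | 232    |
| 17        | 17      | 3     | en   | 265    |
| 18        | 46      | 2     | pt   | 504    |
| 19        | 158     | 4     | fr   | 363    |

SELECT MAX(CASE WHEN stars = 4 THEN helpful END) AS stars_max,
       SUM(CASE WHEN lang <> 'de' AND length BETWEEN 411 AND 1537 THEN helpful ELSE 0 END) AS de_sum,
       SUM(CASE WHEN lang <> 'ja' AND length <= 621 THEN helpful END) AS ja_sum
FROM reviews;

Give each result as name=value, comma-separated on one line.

[stars_max: stars = 4]
review_id=9: ✗
review_id=10: ✗
review_id=11: ✗
review_id=12: ✗
review_id=13: ✗
review_id=14: ✗
review_id=15: ✓ → 28
review_id=16: ✗
review_id=17: ✗
review_id=18: ✗
review_id=19: ✓ → 158
stars_max = MAX(28, 158) = 158
—
[de_sum: lang <> 'de' AND length BETWEEN 411 AND 1537]
review_id=9: ✓ → 256
review_id=10: ✓ → 196
review_id=11: ✗
review_id=12: ✓ → 282
review_id=13: ✗
review_id=14: ✗
review_id=15: ✓ → 28
review_id=16: ✗
review_id=17: ✗
review_id=18: ✓ → 46
review_id=19: ✗
de_sum = 256 + 196 + 282 + 28 + 46 = 808
—
[ja_sum: lang <> 'ja' AND length <= 621]
review_id=9: ✗
review_id=10: ✓ → 196
review_id=11: ✓ → 285
review_id=12: ✗
review_id=13: ✗
review_id=14: ✗
review_id=15: ✗
review_id=16: ✓ → 239
review_id=17: ✓ → 17
review_id=18: ✓ → 46
review_id=19: ✓ → 158
ja_sum = 196 + 285 + 239 + 17 + 46 + 158 = 941

stars_max=158, de_sum=808, ja_sum=941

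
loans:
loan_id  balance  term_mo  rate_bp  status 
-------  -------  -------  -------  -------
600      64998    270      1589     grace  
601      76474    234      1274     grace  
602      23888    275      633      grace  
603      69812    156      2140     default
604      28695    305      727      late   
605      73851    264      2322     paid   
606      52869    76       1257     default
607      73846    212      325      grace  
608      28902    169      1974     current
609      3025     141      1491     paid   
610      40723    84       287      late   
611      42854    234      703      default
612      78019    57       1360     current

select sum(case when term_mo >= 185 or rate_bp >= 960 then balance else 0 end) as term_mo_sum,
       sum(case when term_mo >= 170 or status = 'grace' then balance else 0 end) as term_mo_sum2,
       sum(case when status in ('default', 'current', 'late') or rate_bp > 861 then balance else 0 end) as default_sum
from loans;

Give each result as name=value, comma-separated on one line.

term_mo_sum=617233, term_mo_sum2=384606, default_sum=560222

[term_mo_sum: term_mo >= 185 or rate_bp >= 960]
loan_id=600: ✓ → 64998
loan_id=601: ✓ → 76474
loan_id=602: ✓ → 23888
loan_id=603: ✓ → 69812
loan_id=604: ✓ → 28695
loan_id=605: ✓ → 73851
loan_id=606: ✓ → 52869
loan_id=607: ✓ → 73846
loan_id=608: ✓ → 28902
loan_id=609: ✓ → 3025
loan_id=610: ✗
loan_id=611: ✓ → 42854
loan_id=612: ✓ → 78019
term_mo_sum = 64998 + 76474 + 23888 + 69812 + 28695 + 73851 + 52869 + 73846 + 28902 + 3025 + 42854 + 78019 = 617233
—
[term_mo_sum2: term_mo >= 170 or status = 'grace']
loan_id=600: ✓ → 64998
loan_id=601: ✓ → 76474
loan_id=602: ✓ → 23888
loan_id=603: ✗
loan_id=604: ✓ → 28695
loan_id=605: ✓ → 73851
loan_id=606: ✗
loan_id=607: ✓ → 73846
loan_id=608: ✗
loan_id=609: ✗
loan_id=610: ✗
loan_id=611: ✓ → 42854
loan_id=612: ✗
term_mo_sum2 = 64998 + 76474 + 23888 + 28695 + 73851 + 73846 + 42854 = 384606
—
[default_sum: status in ('default', 'current', 'late') or rate_bp > 861]
loan_id=600: ✓ → 64998
loan_id=601: ✓ → 76474
loan_id=602: ✗
loan_id=603: ✓ → 69812
loan_id=604: ✓ → 28695
loan_id=605: ✓ → 73851
loan_id=606: ✓ → 52869
loan_id=607: ✗
loan_id=608: ✓ → 28902
loan_id=609: ✓ → 3025
loan_id=610: ✓ → 40723
loan_id=611: ✓ → 42854
loan_id=612: ✓ → 78019
default_sum = 64998 + 76474 + 69812 + 28695 + 73851 + 52869 + 28902 + 3025 + 40723 + 42854 + 78019 = 560222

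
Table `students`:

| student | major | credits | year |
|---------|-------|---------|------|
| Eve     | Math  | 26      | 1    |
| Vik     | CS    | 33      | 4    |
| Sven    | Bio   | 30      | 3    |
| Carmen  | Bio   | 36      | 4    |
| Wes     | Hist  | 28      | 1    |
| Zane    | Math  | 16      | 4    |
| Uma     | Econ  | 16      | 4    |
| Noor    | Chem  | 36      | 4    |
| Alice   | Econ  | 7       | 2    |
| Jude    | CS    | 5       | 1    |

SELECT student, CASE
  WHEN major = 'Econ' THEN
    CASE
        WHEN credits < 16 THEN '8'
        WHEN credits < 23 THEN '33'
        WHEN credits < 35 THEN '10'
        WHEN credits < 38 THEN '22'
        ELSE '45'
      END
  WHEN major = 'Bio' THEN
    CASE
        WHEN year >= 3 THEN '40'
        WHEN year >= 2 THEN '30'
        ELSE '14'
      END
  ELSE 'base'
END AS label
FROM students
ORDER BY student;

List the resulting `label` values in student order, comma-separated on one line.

student=Alice: major='Econ' → inner[credits < 16] → 8
student=Carmen: major='Bio' → inner[year >= 3] → 40
student=Eve: major='Math' → outer ELSE → base
student=Jude: major='CS' → outer ELSE → base
student=Noor: major='Chem' → outer ELSE → base
student=Sven: major='Bio' → inner[year >= 3] → 40
student=Uma: major='Econ' → inner[credits < 23] → 33
student=Vik: major='CS' → outer ELSE → base
student=Wes: major='Hist' → outer ELSE → base
student=Zane: major='Math' → outer ELSE → base

8, 40, base, base, base, 40, 33, base, base, base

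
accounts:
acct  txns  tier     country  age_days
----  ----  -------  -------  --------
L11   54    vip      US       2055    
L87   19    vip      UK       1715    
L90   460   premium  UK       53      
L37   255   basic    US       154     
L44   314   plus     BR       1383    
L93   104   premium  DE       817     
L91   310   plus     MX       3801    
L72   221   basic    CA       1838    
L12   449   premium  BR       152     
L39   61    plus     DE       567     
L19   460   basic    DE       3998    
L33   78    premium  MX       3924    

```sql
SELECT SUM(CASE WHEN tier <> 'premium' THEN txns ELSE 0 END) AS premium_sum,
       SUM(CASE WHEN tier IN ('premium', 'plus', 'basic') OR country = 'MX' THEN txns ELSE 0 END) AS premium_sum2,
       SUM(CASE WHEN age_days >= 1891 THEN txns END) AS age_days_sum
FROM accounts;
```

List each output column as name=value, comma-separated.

[premium_sum: tier <> 'premium']
acct=L11: ✓ → 54
acct=L87: ✓ → 19
acct=L90: ✗
acct=L37: ✓ → 255
acct=L44: ✓ → 314
acct=L93: ✗
acct=L91: ✓ → 310
acct=L72: ✓ → 221
acct=L12: ✗
acct=L39: ✓ → 61
acct=L19: ✓ → 460
acct=L33: ✗
premium_sum = 54 + 19 + 255 + 314 + 310 + 221 + 61 + 460 = 1694
—
[premium_sum2: tier IN ('premium', 'plus', 'basic') OR country = 'MX']
acct=L11: ✗
acct=L87: ✗
acct=L90: ✓ → 460
acct=L37: ✓ → 255
acct=L44: ✓ → 314
acct=L93: ✓ → 104
acct=L91: ✓ → 310
acct=L72: ✓ → 221
acct=L12: ✓ → 449
acct=L39: ✓ → 61
acct=L19: ✓ → 460
acct=L33: ✓ → 78
premium_sum2 = 460 + 255 + 314 + 104 + 310 + 221 + 449 + 61 + 460 + 78 = 2712
—
[age_days_sum: age_days >= 1891]
acct=L11: ✓ → 54
acct=L87: ✗
acct=L90: ✗
acct=L37: ✗
acct=L44: ✗
acct=L93: ✗
acct=L91: ✓ → 310
acct=L72: ✗
acct=L12: ✗
acct=L39: ✗
acct=L19: ✓ → 460
acct=L33: ✓ → 78
age_days_sum = 54 + 310 + 460 + 78 = 902

premium_sum=1694, premium_sum2=2712, age_days_sum=902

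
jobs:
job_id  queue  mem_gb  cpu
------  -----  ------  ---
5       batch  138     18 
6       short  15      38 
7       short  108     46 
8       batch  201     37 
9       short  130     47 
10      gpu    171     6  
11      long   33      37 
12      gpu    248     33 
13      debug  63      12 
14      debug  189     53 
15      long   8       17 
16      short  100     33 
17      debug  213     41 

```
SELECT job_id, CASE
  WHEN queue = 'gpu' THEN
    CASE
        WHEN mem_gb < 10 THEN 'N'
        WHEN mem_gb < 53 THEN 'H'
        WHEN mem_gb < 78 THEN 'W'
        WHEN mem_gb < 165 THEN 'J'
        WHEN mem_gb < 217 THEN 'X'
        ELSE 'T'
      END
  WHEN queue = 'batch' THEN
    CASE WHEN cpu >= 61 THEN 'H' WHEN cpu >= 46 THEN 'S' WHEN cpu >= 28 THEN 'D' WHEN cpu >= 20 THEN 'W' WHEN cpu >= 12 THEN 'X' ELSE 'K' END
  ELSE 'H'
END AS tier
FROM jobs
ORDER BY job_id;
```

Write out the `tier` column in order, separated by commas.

job_id=5: queue='batch' → inner[cpu >= 12] → X
job_id=6: queue='short' → outer ELSE → H
job_id=7: queue='short' → outer ELSE → H
job_id=8: queue='batch' → inner[cpu >= 28] → D
job_id=9: queue='short' → outer ELSE → H
job_id=10: queue='gpu' → inner[mem_gb < 217] → X
job_id=11: queue='long' → outer ELSE → H
job_id=12: queue='gpu' → inner[ELSE] → T
job_id=13: queue='debug' → outer ELSE → H
job_id=14: queue='debug' → outer ELSE → H
job_id=15: queue='long' → outer ELSE → H
job_id=16: queue='short' → outer ELSE → H
job_id=17: queue='debug' → outer ELSE → H

X, H, H, D, H, X, H, T, H, H, H, H, H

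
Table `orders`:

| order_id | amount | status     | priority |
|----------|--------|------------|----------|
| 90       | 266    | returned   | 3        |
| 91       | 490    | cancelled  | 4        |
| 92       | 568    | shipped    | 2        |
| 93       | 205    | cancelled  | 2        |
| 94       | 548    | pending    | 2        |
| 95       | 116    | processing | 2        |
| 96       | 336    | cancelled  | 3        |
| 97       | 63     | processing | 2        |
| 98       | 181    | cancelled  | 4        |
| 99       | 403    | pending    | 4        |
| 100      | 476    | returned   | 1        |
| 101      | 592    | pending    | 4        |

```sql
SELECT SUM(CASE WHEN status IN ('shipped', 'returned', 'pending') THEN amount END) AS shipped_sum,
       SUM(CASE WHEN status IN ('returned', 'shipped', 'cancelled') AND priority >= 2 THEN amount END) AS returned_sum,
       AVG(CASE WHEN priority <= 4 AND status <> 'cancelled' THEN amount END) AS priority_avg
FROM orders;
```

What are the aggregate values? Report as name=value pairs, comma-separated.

[shipped_sum: status IN ('shipped', 'returned', 'pending')]
order_id=90: ✓ → 266
order_id=91: ✗
order_id=92: ✓ → 568
order_id=93: ✗
order_id=94: ✓ → 548
order_id=95: ✗
order_id=96: ✗
order_id=97: ✗
order_id=98: ✗
order_id=99: ✓ → 403
order_id=100: ✓ → 476
order_id=101: ✓ → 592
shipped_sum = 266 + 568 + 548 + 403 + 476 + 592 = 2853
—
[returned_sum: status IN ('returned', 'shipped', 'cancelled') AND priority >= 2]
order_id=90: ✓ → 266
order_id=91: ✓ → 490
order_id=92: ✓ → 568
order_id=93: ✓ → 205
order_id=94: ✗
order_id=95: ✗
order_id=96: ✓ → 336
order_id=97: ✗
order_id=98: ✓ → 181
order_id=99: ✗
order_id=100: ✗
order_id=101: ✗
returned_sum = 266 + 490 + 568 + 205 + 336 + 181 = 2046
—
[priority_avg: priority <= 4 AND status <> 'cancelled']
order_id=90: ✓ → 266
order_id=91: ✗
order_id=92: ✓ → 568
order_id=93: ✗
order_id=94: ✓ → 548
order_id=95: ✓ → 116
order_id=96: ✗
order_id=97: ✓ → 63
order_id=98: ✗
order_id=99: ✓ → 403
order_id=100: ✓ → 476
order_id=101: ✓ → 592
priority_avg = (266 + 568 + 548 + 116 + 63 + 403 + 476 + 592) / 8 = 379

shipped_sum=2853, returned_sum=2046, priority_avg=379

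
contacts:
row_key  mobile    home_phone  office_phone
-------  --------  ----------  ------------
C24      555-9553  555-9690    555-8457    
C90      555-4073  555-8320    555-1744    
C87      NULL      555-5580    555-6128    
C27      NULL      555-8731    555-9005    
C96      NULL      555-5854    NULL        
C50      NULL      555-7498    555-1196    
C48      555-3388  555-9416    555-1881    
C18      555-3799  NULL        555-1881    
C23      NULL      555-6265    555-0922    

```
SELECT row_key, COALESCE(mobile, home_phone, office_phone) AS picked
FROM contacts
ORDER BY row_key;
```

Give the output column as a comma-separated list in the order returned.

row_key=C18: mobile=555-3799 → 555-3799
row_key=C23: mobile=NULL, home_phone=555-6265 → 555-6265
row_key=C24: mobile=555-9553 → 555-9553
row_key=C27: mobile=NULL, home_phone=555-8731 → 555-8731
row_key=C48: mobile=555-3388 → 555-3388
row_key=C50: mobile=NULL, home_phone=555-7498 → 555-7498
row_key=C87: mobile=NULL, home_phone=555-5580 → 555-5580
row_key=C90: mobile=555-4073 → 555-4073
row_key=C96: mobile=NULL, home_phone=555-5854 → 555-5854

555-3799, 555-6265, 555-9553, 555-8731, 555-3388, 555-7498, 555-5580, 555-4073, 555-5854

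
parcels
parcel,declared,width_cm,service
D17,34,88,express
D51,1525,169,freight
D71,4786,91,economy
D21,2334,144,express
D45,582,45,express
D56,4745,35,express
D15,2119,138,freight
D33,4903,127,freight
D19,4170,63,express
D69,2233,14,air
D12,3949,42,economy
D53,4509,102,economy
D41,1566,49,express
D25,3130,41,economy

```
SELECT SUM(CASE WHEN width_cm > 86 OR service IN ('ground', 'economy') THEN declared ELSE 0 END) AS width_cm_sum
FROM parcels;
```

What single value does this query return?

27289

parcel=D17: ✓ → 34
parcel=D51: ✓ → 1525
parcel=D71: ✓ → 4786
parcel=D21: ✓ → 2334
parcel=D45: ✗
parcel=D56: ✗
parcel=D15: ✓ → 2119
parcel=D33: ✓ → 4903
parcel=D19: ✗
parcel=D69: ✗
parcel=D12: ✓ → 3949
parcel=D53: ✓ → 4509
parcel=D41: ✗
parcel=D25: ✓ → 3130
width_cm_sum = 34 + 1525 + 4786 + 2334 + 2119 + 4903 + 3949 + 4509 + 3130 = 27289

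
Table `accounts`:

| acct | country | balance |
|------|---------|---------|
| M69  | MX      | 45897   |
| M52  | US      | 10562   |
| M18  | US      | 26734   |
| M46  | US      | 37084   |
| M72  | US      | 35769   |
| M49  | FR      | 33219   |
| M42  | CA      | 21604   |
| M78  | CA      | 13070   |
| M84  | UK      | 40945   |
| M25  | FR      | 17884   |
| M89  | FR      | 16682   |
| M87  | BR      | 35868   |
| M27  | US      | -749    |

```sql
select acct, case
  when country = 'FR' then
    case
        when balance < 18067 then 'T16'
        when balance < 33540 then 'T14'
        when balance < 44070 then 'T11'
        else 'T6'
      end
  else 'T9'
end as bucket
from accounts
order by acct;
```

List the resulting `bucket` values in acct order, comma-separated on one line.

T9, T16, T9, T9, T9, T14, T9, T9, T9, T9, T9, T9, T16

acct=M18: country='US' → outer ELSE → T9
acct=M25: country='FR' → inner[balance < 18067] → T16
acct=M27: country='US' → outer ELSE → T9
acct=M42: country='CA' → outer ELSE → T9
acct=M46: country='US' → outer ELSE → T9
acct=M49: country='FR' → inner[balance < 33540] → T14
acct=M52: country='US' → outer ELSE → T9
acct=M69: country='MX' → outer ELSE → T9
acct=M72: country='US' → outer ELSE → T9
acct=M78: country='CA' → outer ELSE → T9
acct=M84: country='UK' → outer ELSE → T9
acct=M87: country='BR' → outer ELSE → T9
acct=M89: country='FR' → inner[balance < 18067] → T16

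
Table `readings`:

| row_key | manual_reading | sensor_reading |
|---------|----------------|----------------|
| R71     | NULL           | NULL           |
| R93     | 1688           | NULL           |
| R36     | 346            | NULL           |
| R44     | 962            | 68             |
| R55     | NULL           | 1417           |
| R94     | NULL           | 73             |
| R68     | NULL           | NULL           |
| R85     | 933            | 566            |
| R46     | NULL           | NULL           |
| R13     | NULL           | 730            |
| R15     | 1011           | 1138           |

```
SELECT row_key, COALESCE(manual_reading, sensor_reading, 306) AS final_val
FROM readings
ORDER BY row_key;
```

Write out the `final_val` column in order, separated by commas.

730, 1011, 346, 962, 306, 1417, 306, 306, 933, 1688, 73

row_key=R13: manual_reading=NULL, sensor_reading=730 → 730
row_key=R15: manual_reading=1011 → 1011
row_key=R36: manual_reading=346 → 346
row_key=R44: manual_reading=962 → 962
row_key=R46: manual_reading=NULL, sensor_reading=NULL, → literal 306 → 306
row_key=R55: manual_reading=NULL, sensor_reading=1417 → 1417
row_key=R68: manual_reading=NULL, sensor_reading=NULL, → literal 306 → 306
row_key=R71: manual_reading=NULL, sensor_reading=NULL, → literal 306 → 306
row_key=R85: manual_reading=933 → 933
row_key=R93: manual_reading=1688 → 1688
row_key=R94: manual_reading=NULL, sensor_reading=73 → 73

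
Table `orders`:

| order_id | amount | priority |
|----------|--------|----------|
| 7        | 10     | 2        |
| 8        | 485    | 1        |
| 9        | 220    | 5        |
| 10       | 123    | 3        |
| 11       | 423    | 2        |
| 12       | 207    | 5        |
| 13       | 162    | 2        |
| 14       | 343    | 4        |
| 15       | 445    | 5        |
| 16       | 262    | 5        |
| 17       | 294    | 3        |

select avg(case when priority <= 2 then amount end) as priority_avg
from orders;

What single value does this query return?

270

order_id=7: ✓ → 10
order_id=8: ✓ → 485
order_id=9: ✗
order_id=10: ✗
order_id=11: ✓ → 423
order_id=12: ✗
order_id=13: ✓ → 162
order_id=14: ✗
order_id=15: ✗
order_id=16: ✗
order_id=17: ✗
priority_avg = (10 + 485 + 423 + 162) / 4 = 270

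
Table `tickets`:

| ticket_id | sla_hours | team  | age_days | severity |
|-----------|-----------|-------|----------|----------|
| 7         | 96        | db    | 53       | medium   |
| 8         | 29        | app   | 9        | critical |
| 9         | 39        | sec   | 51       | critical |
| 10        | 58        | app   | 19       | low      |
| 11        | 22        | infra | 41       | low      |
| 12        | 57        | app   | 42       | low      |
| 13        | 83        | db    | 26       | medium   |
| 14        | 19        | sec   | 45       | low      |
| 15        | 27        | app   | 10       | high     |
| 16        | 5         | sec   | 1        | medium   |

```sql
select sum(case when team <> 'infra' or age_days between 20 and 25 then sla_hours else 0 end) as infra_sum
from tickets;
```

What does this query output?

413

ticket_id=7: ✓ → 96
ticket_id=8: ✓ → 29
ticket_id=9: ✓ → 39
ticket_id=10: ✓ → 58
ticket_id=11: ✗
ticket_id=12: ✓ → 57
ticket_id=13: ✓ → 83
ticket_id=14: ✓ → 19
ticket_id=15: ✓ → 27
ticket_id=16: ✓ → 5
infra_sum = 96 + 29 + 39 + 58 + 57 + 83 + 19 + 27 + 5 = 413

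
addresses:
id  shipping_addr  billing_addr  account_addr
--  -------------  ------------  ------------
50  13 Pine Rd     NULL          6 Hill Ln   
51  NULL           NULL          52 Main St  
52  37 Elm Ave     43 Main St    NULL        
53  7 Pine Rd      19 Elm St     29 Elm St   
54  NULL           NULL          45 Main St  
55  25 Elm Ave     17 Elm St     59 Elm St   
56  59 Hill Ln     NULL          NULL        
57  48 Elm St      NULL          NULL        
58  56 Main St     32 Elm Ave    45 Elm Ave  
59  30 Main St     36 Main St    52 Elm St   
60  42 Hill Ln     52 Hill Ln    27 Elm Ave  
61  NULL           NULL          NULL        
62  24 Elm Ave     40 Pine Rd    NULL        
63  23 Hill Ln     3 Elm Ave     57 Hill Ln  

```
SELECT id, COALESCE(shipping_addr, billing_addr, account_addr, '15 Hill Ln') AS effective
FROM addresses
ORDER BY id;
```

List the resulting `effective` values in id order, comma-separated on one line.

13 Pine Rd, 52 Main St, 37 Elm Ave, 7 Pine Rd, 45 Main St, 25 Elm Ave, 59 Hill Ln, 48 Elm St, 56 Main St, 30 Main St, 42 Hill Ln, 15 Hill Ln, 24 Elm Ave, 23 Hill Ln

id=50: shipping_addr=13 Pine Rd → 13 Pine Rd
id=51: shipping_addr=NULL, billing_addr=NULL, account_addr=52 Main St → 52 Main St
id=52: shipping_addr=37 Elm Ave → 37 Elm Ave
id=53: shipping_addr=7 Pine Rd → 7 Pine Rd
id=54: shipping_addr=NULL, billing_addr=NULL, account_addr=45 Main St → 45 Main St
id=55: shipping_addr=25 Elm Ave → 25 Elm Ave
id=56: shipping_addr=59 Hill Ln → 59 Hill Ln
id=57: shipping_addr=48 Elm St → 48 Elm St
id=58: shipping_addr=56 Main St → 56 Main St
id=59: shipping_addr=30 Main St → 30 Main St
id=60: shipping_addr=42 Hill Ln → 42 Hill Ln
id=61: shipping_addr=NULL, billing_addr=NULL, account_addr=NULL, → literal 15 Hill Ln → 15 Hill Ln
id=62: shipping_addr=24 Elm Ave → 24 Elm Ave
id=63: shipping_addr=23 Hill Ln → 23 Hill Ln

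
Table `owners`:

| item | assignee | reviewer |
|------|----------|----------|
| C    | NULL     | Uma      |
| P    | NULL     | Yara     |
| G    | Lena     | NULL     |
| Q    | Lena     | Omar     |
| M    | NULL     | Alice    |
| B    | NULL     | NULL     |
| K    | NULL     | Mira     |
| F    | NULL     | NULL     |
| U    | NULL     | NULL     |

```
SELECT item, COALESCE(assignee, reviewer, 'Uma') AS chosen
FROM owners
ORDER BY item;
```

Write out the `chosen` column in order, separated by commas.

item=B: assignee=NULL, reviewer=NULL, → literal Uma → Uma
item=C: assignee=NULL, reviewer=Uma → Uma
item=F: assignee=NULL, reviewer=NULL, → literal Uma → Uma
item=G: assignee=Lena → Lena
item=K: assignee=NULL, reviewer=Mira → Mira
item=M: assignee=NULL, reviewer=Alice → Alice
item=P: assignee=NULL, reviewer=Yara → Yara
item=Q: assignee=Lena → Lena
item=U: assignee=NULL, reviewer=NULL, → literal Uma → Uma

Uma, Uma, Uma, Lena, Mira, Alice, Yara, Lena, Uma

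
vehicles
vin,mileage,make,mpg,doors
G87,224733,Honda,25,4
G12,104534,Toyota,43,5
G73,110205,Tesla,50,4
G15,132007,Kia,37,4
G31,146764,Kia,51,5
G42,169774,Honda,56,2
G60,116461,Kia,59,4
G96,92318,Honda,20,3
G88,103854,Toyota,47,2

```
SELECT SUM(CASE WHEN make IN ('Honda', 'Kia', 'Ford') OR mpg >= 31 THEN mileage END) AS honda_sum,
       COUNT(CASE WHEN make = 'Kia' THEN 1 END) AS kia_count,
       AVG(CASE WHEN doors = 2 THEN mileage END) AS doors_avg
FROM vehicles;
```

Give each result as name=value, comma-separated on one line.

honda_sum=1200650, kia_count=3, doors_avg=136814

[honda_sum: make IN ('Honda', 'Kia', 'Ford') OR mpg >= 31]
vin=G87: ✓ → 224733
vin=G12: ✓ → 104534
vin=G73: ✓ → 110205
vin=G15: ✓ → 132007
vin=G31: ✓ → 146764
vin=G42: ✓ → 169774
vin=G60: ✓ → 116461
vin=G96: ✓ → 92318
vin=G88: ✓ → 103854
honda_sum = 224733 + 104534 + 110205 + 132007 + 146764 + 169774 + 116461 + 92318 + 103854 = 1200650
—
[kia_count: make = 'Kia']
vin=G87: ✗
vin=G12: ✗
vin=G73: ✗
vin=G15: ✓ → 1
vin=G31: ✓ → 1
vin=G42: ✗
vin=G60: ✓ → 1
vin=G96: ✗
vin=G88: ✗
kia_count = COUNT(1, 1, 1) = 3
—
[doors_avg: doors = 2]
vin=G87: ✗
vin=G12: ✗
vin=G73: ✗
vin=G15: ✗
vin=G31: ✗
vin=G42: ✓ → 169774
vin=G60: ✗
vin=G96: ✗
vin=G88: ✓ → 103854
doors_avg = (169774 + 103854) / 2 = 136814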